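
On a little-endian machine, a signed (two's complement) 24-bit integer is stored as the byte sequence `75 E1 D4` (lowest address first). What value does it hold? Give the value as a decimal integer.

Little-endian: lowest address holds the least-significant byte.
Reassemble most-significant byte first: D4 E1 75 → 0xD4E175.
Top bit is set, so as a signed 24-bit value this is 0xD4E175 − 2^24 = -2825867.

-2825867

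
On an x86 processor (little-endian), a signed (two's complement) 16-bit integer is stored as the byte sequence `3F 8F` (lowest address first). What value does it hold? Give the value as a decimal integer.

In little-endian order the low byte comes first in memory.
Reassemble most-significant byte first: 8F 3F → 0x8F3F.
Top bit is set, so as a signed 16-bit value this is 0x8F3F − 2^16 = -28865.

-28865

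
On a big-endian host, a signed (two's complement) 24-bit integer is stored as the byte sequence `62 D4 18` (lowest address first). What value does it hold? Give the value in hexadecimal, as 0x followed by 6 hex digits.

0x62D418

Big-endian: lowest address holds the most-significant byte.
The bytes are already most-significant first: 0x62D418.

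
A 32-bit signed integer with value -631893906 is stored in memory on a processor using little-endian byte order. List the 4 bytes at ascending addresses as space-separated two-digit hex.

Two's complement of -631893906 in 32 bits: 631893906 = 0x25A9EF92; invert → 0xDA56106D; add 1 → 0xDA56106E.
Split into bytes (most-significant first): DA 56 10 6E.
In little-endian order the low byte comes first in memory.
So at ascending addresses the bytes are 6E 10 56 DA.

6E 10 56 DA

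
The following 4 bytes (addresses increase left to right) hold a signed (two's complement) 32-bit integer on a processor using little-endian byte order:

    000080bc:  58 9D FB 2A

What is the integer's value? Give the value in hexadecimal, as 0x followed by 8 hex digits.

0x2AFB9D58

In little-endian order the low byte comes first in memory.
Reassemble most-significant byte first: 2A FB 9D 58 → 0x2AFB9D58.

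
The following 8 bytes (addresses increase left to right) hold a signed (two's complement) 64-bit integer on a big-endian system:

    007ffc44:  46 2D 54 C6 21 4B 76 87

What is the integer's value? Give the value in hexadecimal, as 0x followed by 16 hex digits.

In big-endian order the high byte comes first in memory.
The bytes are already most-significant first: 0x462D54C6214B7687.

0x462D54C6214B7687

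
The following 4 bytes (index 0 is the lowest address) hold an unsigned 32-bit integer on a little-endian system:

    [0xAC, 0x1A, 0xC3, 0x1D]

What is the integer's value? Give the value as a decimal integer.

In little-endian order the low byte comes first in memory.
Reassemble most-significant byte first: 1D C3 1A AC → 0x1DC31AAC.
0x1DC31AAC = 499325612.

499325612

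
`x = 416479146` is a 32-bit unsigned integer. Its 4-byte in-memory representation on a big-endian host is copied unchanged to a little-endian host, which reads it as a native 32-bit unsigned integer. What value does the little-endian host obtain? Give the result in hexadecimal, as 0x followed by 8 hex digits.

416479146 in 32-bit hexadecimal is 0x18D2F7AA.
Stored big-endian, the bytes at ascending addresses are 18 D2 F7 AA.
Read back as little-endian, the first byte is least significant, giving 0xAAF7D218.

0xAAF7D218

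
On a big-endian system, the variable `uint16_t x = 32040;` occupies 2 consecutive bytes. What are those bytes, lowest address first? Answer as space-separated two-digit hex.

32040 in hexadecimal, padded to 16 bits, is 0x7D28.
Split into bytes (most-significant first): 7D 28.
In big-endian order the high byte comes first in memory.
So the memory order matches the most-significant-first order: 7D 28.

7D 28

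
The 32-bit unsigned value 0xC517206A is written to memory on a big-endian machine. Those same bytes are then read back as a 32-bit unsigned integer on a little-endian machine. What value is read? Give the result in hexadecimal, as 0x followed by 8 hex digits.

0x6A2017C5

Stored big-endian, the bytes at ascending addresses are C5 17 20 6A.
Read back as little-endian, the first byte is least significant, giving 0x6A2017C5.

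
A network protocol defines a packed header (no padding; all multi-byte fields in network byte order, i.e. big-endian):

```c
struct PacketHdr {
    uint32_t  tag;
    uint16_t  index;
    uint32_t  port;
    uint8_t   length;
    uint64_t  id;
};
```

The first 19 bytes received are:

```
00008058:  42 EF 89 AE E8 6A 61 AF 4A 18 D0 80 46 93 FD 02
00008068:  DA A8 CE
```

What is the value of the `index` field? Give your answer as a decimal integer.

59498

`index` follows `tag` (4 bytes), so it starts at byte offset 4 and occupies 2 bytes.
Bytes at offsets 4..5: E8 6A.
In big-endian order the high byte comes first in memory.
The bytes are already most-significant first: 0xE86A.
0xE86A = 59498.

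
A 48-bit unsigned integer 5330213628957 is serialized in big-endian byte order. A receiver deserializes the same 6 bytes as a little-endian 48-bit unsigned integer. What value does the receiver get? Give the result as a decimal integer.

5330213628957 in 48-bit hexadecimal is 0x04D9097D6C1D.
Stored big-endian, the bytes at ascending addresses are 04 D9 09 7D 6C 1D.
Read back as little-endian, the first byte is least significant, giving 0x1D6C7D09D904.
0x1D6C7D09D904 = 32351791470852.

32351791470852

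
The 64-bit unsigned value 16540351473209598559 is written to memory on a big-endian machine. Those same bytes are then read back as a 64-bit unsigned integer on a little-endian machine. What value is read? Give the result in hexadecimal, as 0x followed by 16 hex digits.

0x5F62C4C407228BE5

16540351473209598559 in 64-bit hexadecimal is 0xE58B2207C4C4625F.
Stored big-endian, the bytes at ascending addresses are E5 8B 22 07 C4 C4 62 5F.
Read back as little-endian, the first byte is least significant, giving 0x5F62C4C407228BE5.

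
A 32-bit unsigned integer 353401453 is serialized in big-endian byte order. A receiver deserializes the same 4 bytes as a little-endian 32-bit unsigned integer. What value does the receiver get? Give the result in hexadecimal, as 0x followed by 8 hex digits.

0x6D7A1015

353401453 in 32-bit hexadecimal is 0x15107A6D.
Stored big-endian, the bytes at ascending addresses are 15 10 7A 6D.
Read back as little-endian, the first byte is least significant, giving 0x6D7A1015.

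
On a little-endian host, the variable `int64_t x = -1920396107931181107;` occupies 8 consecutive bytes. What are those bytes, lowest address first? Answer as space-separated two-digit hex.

CD 1F B8 1E EA 61 59 E5

Two's complement of -1920396107931181107 in 64 bits: 1920396107931181107 = 0x1AA69E15E147E033; invert → 0xE55961EA1EB81FCC; add 1 → 0xE55961EA1EB81FCD.
Split into bytes (most-significant first): E5 59 61 EA 1E B8 1F CD.
In little-endian order the low byte comes first in memory.
So at ascending addresses the bytes are CD 1F B8 1E EA 61 59 E5.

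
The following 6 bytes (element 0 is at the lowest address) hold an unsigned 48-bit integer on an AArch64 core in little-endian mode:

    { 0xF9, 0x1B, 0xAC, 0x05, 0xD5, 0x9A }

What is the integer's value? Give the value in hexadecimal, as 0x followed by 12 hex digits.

Little-endian stores the least-significant byte at the lowest address.
Reassemble most-significant byte first: 9A D5 05 AC 1B F9 → 0x9AD505AC1BF9.

0x9AD505AC1BF9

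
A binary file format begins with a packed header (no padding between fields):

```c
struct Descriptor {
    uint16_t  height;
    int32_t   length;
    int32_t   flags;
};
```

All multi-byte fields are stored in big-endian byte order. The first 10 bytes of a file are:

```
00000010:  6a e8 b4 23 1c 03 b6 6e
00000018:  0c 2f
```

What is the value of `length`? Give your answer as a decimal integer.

-1272767485

`length` follows `height` (2 bytes), so it starts at byte offset 2 and occupies 4 bytes.
Bytes at offsets 2..5: B4 23 1C 03.
Big-endian: lowest address holds the most-significant byte.
The bytes are already most-significant first: 0xB4231C03.
Top bit is set, so as a signed 32-bit value this is 0xB4231C03 − 2^32 = -1272767485.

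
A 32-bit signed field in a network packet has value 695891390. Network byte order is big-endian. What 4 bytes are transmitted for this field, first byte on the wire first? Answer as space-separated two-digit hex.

695891390 in hexadecimal, padded to 32 bits, is 0x297A75BE.
Split into bytes (most-significant first): 29 7A 75 BE.
Big-endian: lowest address holds the most-significant byte.
So the memory order matches the most-significant-first order: 29 7A 75 BE.

29 7A 75 BE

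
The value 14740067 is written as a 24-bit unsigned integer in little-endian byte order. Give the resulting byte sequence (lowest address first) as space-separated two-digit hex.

14740067 in hexadecimal, padded to 24 bits, is 0xE0EA63.
Split into bytes (most-significant first): E0 EA 63.
Little-endian: lowest address holds the least-significant byte.
So at ascending addresses the bytes are 63 EA E0.

63 EA E0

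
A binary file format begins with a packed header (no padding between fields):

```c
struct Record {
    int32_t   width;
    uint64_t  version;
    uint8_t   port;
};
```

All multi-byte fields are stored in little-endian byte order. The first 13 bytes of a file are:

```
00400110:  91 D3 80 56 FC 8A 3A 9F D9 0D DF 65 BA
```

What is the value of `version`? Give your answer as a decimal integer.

7340601145967676156

`version` follows `width` (4 bytes), so it starts at byte offset 4 and occupies 8 bytes.
Bytes at offsets 4..11: FC 8A 3A 9F D9 0D DF 65.
Little-endian stores the least-significant byte at the lowest address.
Reassemble most-significant byte first: 65 DF 0D D9 9F 3A 8A FC → 0x65DF0DD99F3A8AFC.
0x65DF0DD99F3A8AFC = 7340601145967676156.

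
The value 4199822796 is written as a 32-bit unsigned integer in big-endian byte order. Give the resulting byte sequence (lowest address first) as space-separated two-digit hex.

FA 54 35 CC

4199822796 in hexadecimal, padded to 32 bits, is 0xFA5435CC.
Split into bytes (most-significant first): FA 54 35 CC.
Big-endian: lowest address holds the most-significant byte.
So the memory order matches the most-significant-first order: FA 54 35 CC.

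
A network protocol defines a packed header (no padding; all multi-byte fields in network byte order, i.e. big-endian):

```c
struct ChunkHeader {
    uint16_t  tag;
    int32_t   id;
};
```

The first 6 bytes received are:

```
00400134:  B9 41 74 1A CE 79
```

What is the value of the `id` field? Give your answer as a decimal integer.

`id` follows `tag` (2 bytes), so it starts at byte offset 2 and occupies 4 bytes.
Bytes at offsets 2..5: 74 1A CE 79.
Big-endian: lowest address holds the most-significant byte.
The bytes are already most-significant first: 0x741ACE79.
0x741ACE79 = 1947913849.

1947913849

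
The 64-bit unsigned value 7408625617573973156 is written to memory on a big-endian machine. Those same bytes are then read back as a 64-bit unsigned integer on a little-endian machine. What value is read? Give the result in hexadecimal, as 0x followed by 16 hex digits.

0xA40C5B21BFB9D066

7408625617573973156 in 64-bit hexadecimal is 0x66D0B9BF215B0CA4.
Stored big-endian, the bytes at ascending addresses are 66 D0 B9 BF 21 5B 0C A4.
Read back as little-endian, the first byte is least significant, giving 0xA40C5B21BFB9D066.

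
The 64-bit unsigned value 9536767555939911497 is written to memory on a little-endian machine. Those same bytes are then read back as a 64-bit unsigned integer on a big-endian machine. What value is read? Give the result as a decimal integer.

5316293122498976132

9536767555939911497 in 64-bit hexadecimal is 0x845967906D44C749.
Stored little-endian, the bytes at ascending addresses are 49 C7 44 6D 90 67 59 84.
Read back as big-endian, the last byte is least significant, giving 0x49C7446D90675984.
0x49C7446D90675984 = 5316293122498976132.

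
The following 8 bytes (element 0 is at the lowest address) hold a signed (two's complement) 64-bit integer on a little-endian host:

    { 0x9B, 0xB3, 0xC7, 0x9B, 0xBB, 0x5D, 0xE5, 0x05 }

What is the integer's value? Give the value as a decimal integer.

424848800210203547

Little-endian stores the least-significant byte at the lowest address.
Reassemble most-significant byte first: 05 E5 5D BB 9B C7 B3 9B → 0x05E55DBB9BC7B39B.
0x05E55DBB9BC7B39B = 424848800210203547.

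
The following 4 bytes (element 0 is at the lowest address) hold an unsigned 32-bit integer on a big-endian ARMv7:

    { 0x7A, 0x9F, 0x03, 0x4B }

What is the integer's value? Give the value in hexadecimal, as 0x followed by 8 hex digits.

Big-endian: lowest address holds the most-significant byte.
The bytes are already most-significant first: 0x7A9F034B.

0x7A9F034B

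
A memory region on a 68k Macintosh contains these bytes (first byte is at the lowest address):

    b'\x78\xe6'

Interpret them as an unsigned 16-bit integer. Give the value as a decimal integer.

30950

Big-endian stores the most-significant byte at the lowest address.
The bytes are already most-significant first: 0x78E6.
0x78E6 = 30950.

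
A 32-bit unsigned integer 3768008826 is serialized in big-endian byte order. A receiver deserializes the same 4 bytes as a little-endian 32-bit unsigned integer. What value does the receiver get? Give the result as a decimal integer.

3768008826 in 32-bit hexadecimal is 0xE097407A.
Stored big-endian, the bytes at ascending addresses are E0 97 40 7A.
Read back as little-endian, the first byte is least significant, giving 0x7A4097E0.
0x7A4097E0 = 2051053536.

2051053536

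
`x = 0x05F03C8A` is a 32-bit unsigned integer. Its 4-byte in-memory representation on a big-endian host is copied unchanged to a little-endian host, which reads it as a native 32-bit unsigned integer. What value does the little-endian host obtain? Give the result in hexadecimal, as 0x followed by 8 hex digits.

0x8A3CF005

Stored big-endian, the bytes at ascending addresses are 05 F0 3C 8A.
Read back as little-endian, the first byte is least significant, giving 0x8A3CF005.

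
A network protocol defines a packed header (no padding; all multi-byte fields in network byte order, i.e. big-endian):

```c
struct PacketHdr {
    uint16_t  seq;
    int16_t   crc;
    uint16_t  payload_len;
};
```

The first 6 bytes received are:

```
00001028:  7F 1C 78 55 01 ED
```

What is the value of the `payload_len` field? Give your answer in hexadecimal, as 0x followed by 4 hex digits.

0x01ED

`payload_len` follows `seq` (2 B), `crc` (2 B), so it starts at offset 2 + 2 = 4 and occupies 2 bytes.
Bytes at offsets 4..5: 01 ED.
Big-endian stores the most-significant byte at the lowest address.
The bytes are already most-significant first: 0x01ED.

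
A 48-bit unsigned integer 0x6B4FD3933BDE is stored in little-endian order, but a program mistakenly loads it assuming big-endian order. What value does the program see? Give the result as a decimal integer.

Stored little-endian, the bytes at ascending addresses are DE 3B 93 D3 4F 6B.
Read back as big-endian, the last byte is least significant, giving 0xDE3B93D34F6B.
0xDE3B93D34F6B = 244347464535915.

244347464535915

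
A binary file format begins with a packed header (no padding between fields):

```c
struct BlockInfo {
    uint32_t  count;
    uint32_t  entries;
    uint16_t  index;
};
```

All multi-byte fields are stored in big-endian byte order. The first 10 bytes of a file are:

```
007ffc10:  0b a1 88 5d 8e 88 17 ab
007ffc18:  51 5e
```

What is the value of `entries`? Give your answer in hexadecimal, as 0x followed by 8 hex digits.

0x8E8817AB

`entries` follows `count` (4 bytes), so it starts at byte offset 4 and occupies 4 bytes.
Bytes at offsets 4..7: 8E 88 17 AB.
Big-endian stores the most-significant byte at the lowest address.
The bytes are already most-significant first: 0x8E8817AB.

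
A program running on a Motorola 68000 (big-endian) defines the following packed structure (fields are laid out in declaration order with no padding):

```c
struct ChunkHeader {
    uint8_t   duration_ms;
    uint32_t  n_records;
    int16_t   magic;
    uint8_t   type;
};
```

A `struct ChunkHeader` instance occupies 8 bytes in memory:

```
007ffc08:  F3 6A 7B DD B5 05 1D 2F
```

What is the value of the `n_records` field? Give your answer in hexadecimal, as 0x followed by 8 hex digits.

0x6A7BDDB5

`n_records` follows `duration_ms` (1 byte), so it starts at byte offset 1 and occupies 4 bytes.
Bytes at offsets 1..4: 6A 7B DD B5.
Big-endian stores the most-significant byte at the lowest address.
The bytes are already most-significant first: 0x6A7BDDB5.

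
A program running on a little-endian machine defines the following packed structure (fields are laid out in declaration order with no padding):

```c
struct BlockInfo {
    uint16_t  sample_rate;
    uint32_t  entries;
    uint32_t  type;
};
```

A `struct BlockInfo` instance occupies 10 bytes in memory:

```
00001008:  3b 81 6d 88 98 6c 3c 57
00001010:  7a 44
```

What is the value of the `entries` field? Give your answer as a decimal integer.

1821935725

`entries` follows `sample_rate` (2 bytes), so it starts at byte offset 2 and occupies 4 bytes.
Bytes at offsets 2..5: 6D 88 98 6C.
Little-endian stores the least-significant byte at the lowest address.
Reassemble most-significant byte first: 6C 98 88 6D → 0x6C98886D.
0x6C98886D = 1821935725.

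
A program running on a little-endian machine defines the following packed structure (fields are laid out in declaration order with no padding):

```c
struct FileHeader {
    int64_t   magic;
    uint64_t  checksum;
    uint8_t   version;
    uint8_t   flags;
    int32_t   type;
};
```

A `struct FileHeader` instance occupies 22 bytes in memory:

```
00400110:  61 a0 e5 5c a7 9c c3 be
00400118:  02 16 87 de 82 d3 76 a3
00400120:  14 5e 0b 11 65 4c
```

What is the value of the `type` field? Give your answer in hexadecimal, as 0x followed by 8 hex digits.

0x4C65110B

`type` follows `magic` (8 B), `checksum` (8 B), `version` (1 B), `flags` (1 B), so it starts at offset 8 + 8 + 1 + 1 = 18 and occupies 4 bytes.
Bytes at offsets 18..21: 0B 11 65 4C.
In little-endian order the low byte comes first in memory.
Reassemble most-significant byte first: 4C 65 11 0B → 0x4C65110B.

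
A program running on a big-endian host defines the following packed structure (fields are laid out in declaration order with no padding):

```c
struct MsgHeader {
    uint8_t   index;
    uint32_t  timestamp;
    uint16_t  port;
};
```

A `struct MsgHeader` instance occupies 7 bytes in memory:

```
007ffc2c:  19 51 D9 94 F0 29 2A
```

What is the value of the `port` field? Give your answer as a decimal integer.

`port` follows `index` (1 B), `timestamp` (4 B), so it starts at offset 1 + 4 = 5 and occupies 2 bytes.
Bytes at offsets 5..6: 29 2A.
In big-endian order the high byte comes first in memory.
The bytes are already most-significant first: 0x292A.
0x292A = 10538.

10538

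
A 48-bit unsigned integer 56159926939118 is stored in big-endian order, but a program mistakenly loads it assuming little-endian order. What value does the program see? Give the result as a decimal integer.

56159926939118 in 48-bit hexadecimal is 0x3313C07EEDEE.
Stored big-endian, the bytes at ascending addresses are 33 13 C0 7E ED EE.
Read back as little-endian, the first byte is least significant, giving 0xEEED7EC01333.
0xEEED7EC01333 = 262703801176883.

262703801176883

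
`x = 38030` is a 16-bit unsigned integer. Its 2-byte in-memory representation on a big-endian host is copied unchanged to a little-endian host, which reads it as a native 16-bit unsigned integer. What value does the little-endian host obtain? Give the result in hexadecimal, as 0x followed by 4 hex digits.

0x8E94

38030 in 16-bit hexadecimal is 0x948E.
Stored big-endian, the bytes at ascending addresses are 94 8E.
Read back as little-endian, the first byte is least significant, giving 0x8E94.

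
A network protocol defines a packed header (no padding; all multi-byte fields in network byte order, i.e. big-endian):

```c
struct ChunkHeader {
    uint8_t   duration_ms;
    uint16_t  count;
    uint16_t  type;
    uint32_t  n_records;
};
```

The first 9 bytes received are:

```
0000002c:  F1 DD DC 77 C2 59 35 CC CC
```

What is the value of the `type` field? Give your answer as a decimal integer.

`type` follows `duration_ms` (1 B), `count` (2 B), so it starts at offset 1 + 2 = 3 and occupies 2 bytes.
Bytes at offsets 3..4: 77 C2.
Big-endian: lowest address holds the most-significant byte.
The bytes are already most-significant first: 0x77C2.
0x77C2 = 30658.

30658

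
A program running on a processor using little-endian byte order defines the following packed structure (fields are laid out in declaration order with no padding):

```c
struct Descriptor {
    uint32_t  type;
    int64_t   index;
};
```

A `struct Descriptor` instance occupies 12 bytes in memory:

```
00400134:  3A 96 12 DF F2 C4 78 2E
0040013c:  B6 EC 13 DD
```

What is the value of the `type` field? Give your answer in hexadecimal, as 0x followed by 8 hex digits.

0xDF12963A

`type` is the first field, at byte offset 0, occupying 4 bytes.
Bytes at offsets 0..3: 3A 96 12 DF.
Little-endian stores the least-significant byte at the lowest address.
Reassemble most-significant byte first: DF 12 96 3A → 0xDF12963A.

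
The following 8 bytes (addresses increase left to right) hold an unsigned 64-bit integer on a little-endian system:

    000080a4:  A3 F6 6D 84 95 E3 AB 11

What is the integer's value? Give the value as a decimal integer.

In little-endian order the low byte comes first in memory.
Reassemble most-significant byte first: 11 AB E3 95 84 6D F6 A3 → 0x11ABE395846DF6A3.
0x11ABE395846DF6A3 = 1273361550973728419.

1273361550973728419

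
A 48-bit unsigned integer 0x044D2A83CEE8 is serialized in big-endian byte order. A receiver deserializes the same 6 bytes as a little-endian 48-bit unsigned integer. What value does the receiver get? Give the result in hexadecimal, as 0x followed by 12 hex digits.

Stored big-endian, the bytes at ascending addresses are 04 4D 2A 83 CE E8.
Read back as little-endian, the first byte is least significant, giving 0xE8CE832A4D04.

0xE8CE832A4D04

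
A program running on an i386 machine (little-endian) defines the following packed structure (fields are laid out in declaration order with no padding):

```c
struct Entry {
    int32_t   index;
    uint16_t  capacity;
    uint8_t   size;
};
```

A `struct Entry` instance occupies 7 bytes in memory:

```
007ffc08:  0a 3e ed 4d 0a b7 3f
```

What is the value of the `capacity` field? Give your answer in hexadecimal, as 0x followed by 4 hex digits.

0xB70A

`capacity` follows `index` (4 bytes), so it starts at byte offset 4 and occupies 2 bytes.
Bytes at offsets 4..5: 0A B7.
Little-endian stores the least-significant byte at the lowest address.
Reassemble most-significant byte first: B7 0A → 0xB70A.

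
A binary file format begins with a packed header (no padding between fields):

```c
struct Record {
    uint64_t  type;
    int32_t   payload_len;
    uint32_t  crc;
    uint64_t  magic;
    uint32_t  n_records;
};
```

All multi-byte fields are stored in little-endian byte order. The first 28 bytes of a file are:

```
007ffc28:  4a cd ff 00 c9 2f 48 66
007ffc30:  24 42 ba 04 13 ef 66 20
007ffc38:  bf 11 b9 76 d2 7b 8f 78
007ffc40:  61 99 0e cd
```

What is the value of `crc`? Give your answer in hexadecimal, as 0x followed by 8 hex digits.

0x2066EF13

`crc` follows `type` (8 B), `payload_len` (4 B), so it starts at offset 8 + 4 = 12 and occupies 4 bytes.
Bytes at offsets 12..15: 13 EF 66 20.
In little-endian order the low byte comes first in memory.
Reassemble most-significant byte first: 20 66 EF 13 → 0x2066EF13.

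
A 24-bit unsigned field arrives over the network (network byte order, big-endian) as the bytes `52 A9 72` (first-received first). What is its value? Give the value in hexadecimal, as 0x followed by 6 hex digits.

Big-endian stores the most-significant byte at the lowest address.
The bytes are already most-significant first: 0x52A972.

0x52A972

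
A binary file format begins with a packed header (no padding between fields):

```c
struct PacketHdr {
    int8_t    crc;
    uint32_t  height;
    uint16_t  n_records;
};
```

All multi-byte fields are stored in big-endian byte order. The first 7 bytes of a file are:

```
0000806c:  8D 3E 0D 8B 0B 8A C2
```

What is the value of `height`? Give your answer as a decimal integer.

`height` follows `crc` (1 byte), so it starts at byte offset 1 and occupies 4 bytes.
Bytes at offsets 1..4: 3E 0D 8B 0B.
In big-endian order the high byte comes first in memory.
The bytes are already most-significant first: 0x3E0D8B0B.
0x3E0D8B0B = 1041074955.

1041074955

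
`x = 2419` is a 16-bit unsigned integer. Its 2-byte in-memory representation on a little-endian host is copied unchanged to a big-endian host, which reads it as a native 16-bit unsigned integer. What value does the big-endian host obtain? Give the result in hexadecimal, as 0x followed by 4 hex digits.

0x7309

2419 in 16-bit hexadecimal is 0x0973.
Stored little-endian, the bytes at ascending addresses are 73 09.
Read back as big-endian, the last byte is least significant, giving 0x7309.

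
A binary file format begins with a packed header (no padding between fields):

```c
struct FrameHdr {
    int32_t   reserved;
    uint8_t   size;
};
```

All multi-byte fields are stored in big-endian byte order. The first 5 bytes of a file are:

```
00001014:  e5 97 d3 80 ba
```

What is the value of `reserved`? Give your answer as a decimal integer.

`reserved` is the first field, at byte offset 0, occupying 4 bytes.
Bytes at offsets 0..3: E5 97 D3 80.
Big-endian stores the most-significant byte at the lowest address.
The bytes are already most-significant first: 0xE597D380.
Top bit is set, so as a signed 32-bit value this is 0xE597D380 − 2^32 = -443034752.

-443034752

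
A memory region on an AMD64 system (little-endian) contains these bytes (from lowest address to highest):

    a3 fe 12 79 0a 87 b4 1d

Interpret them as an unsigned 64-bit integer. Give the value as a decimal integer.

Little-endian stores the least-significant byte at the lowest address.
Reassemble most-significant byte first: 1D B4 87 0A 79 12 FE A3 → 0x1DB4870A7912FEA3.
0x1DB4870A7912FEA3 = 2140484201958538915.

2140484201958538915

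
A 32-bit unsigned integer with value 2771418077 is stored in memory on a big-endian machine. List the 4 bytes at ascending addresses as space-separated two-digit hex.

A5 30 7B DD

2771418077 in hexadecimal, padded to 32 bits, is 0xA5307BDD.
Split into bytes (most-significant first): A5 30 7B DD.
Big-endian: lowest address holds the most-significant byte.
So the memory order matches the most-significant-first order: A5 30 7B DD.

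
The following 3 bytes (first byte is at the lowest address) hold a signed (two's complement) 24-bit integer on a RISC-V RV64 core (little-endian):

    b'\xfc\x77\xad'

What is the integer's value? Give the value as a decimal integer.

In little-endian order the low byte comes first in memory.
Reassemble most-significant byte first: AD 77 FC → 0xAD77FC.
Top bit is set, so as a signed 24-bit value this is 0xAD77FC − 2^24 = -5408772.

-5408772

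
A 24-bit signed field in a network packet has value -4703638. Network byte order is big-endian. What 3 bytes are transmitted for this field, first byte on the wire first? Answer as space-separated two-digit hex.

Two's complement of -4703638 in 24 bits: 4703638 = 0x47C596; invert → 0xB83A69; add 1 → 0xB83A6A.
Split into bytes (most-significant first): B8 3A 6A.
Big-endian: lowest address holds the most-significant byte.
So the memory order matches the most-significant-first order: B8 3A 6A.

B8 3A 6A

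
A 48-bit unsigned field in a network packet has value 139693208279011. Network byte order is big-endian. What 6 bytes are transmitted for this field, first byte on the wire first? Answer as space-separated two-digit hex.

7F 0C DC 0E 97 E3

139693208279011 in hexadecimal, padded to 48 bits, is 0x7F0CDC0E97E3.
Split into bytes (most-significant first): 7F 0C DC 0E 97 E3.
In big-endian order the high byte comes first in memory.
So the memory order matches the most-significant-first order: 7F 0C DC 0E 97 E3.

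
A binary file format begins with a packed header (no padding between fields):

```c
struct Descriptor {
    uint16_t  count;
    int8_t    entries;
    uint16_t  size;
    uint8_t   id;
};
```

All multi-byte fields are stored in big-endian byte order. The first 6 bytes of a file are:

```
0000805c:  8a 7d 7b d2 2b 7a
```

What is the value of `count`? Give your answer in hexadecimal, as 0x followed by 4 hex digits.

`count` is the first field, at byte offset 0, occupying 2 bytes.
Bytes at offsets 0..1: 8A 7D.
Big-endian: lowest address holds the most-significant byte.
The bytes are already most-significant first: 0x8A7D.

0x8A7D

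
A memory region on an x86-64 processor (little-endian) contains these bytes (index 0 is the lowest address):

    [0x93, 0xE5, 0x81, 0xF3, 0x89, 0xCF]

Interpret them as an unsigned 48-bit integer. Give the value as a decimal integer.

228191402845587

In little-endian order the low byte comes first in memory.
Reassemble most-significant byte first: CF 89 F3 81 E5 93 → 0xCF89F381E593.
0xCF89F381E593 = 228191402845587.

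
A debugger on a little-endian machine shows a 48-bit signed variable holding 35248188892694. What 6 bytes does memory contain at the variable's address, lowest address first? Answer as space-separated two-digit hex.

35248188892694 in hexadecimal, padded to 48 bits, is 0x200EDBC72616.
Split into bytes (most-significant first): 20 0E DB C7 26 16.
Little-endian stores the least-significant byte at the lowest address.
So at ascending addresses the bytes are 16 26 C7 DB 0E 20.

16 26 C7 DB 0E 20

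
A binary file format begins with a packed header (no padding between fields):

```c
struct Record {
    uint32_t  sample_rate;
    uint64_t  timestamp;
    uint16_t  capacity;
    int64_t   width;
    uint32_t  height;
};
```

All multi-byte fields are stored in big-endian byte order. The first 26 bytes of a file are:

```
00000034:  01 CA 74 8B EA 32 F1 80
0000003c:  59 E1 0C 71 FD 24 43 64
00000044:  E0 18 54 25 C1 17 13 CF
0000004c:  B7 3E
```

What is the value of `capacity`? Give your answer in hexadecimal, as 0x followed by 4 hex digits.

`capacity` follows `sample_rate` (4 B), `timestamp` (8 B), so it starts at offset 4 + 8 = 12 and occupies 2 bytes.
Bytes at offsets 12..13: FD 24.
Big-endian stores the most-significant byte at the lowest address.
The bytes are already most-significant first: 0xFD24.

0xFD24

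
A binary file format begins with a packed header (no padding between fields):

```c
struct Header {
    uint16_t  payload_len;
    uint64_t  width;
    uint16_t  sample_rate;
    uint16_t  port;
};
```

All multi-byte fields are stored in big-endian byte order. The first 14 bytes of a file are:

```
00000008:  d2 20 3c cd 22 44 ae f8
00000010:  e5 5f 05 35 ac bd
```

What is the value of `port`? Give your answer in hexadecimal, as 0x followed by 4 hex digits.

`port` follows `payload_len` (2 B), `width` (8 B), `sample_rate` (2 B), so it starts at offset 2 + 8 + 2 = 12 and occupies 2 bytes.
Bytes at offsets 12..13: AC BD.
Big-endian stores the most-significant byte at the lowest address.
The bytes are already most-significant first: 0xACBD.

0xACBD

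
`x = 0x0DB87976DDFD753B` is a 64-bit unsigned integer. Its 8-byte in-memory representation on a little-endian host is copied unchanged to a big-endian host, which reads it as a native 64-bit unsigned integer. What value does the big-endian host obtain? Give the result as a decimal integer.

4284609748130183181

Stored little-endian, the bytes at ascending addresses are 3B 75 FD DD 76 79 B8 0D.
Read back as big-endian, the last byte is least significant, giving 0x3B75FDDD7679B80D.
0x3B75FDDD7679B80D = 4284609748130183181.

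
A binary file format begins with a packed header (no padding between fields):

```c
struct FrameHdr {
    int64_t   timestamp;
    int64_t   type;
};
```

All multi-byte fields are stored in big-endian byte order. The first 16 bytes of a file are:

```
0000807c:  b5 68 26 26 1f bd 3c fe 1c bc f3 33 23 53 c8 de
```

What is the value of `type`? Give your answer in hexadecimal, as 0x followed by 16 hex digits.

`type` follows `timestamp` (8 bytes), so it starts at byte offset 8 and occupies 8 bytes.
Bytes at offsets 8..15: 1C BC F3 33 23 53 C8 DE.
Big-endian: lowest address holds the most-significant byte.
The bytes are already most-significant first: 0x1CBCF3332353C8DE.

0x1CBCF3332353C8DE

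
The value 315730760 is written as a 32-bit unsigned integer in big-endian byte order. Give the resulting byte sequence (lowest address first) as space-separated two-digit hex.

315730760 in hexadecimal, padded to 32 bits, is 0x12D1AB48.
Split into bytes (most-significant first): 12 D1 AB 48.
Big-endian stores the most-significant byte at the lowest address.
So the memory order matches the most-significant-first order: 12 D1 AB 48.

12 D1 AB 48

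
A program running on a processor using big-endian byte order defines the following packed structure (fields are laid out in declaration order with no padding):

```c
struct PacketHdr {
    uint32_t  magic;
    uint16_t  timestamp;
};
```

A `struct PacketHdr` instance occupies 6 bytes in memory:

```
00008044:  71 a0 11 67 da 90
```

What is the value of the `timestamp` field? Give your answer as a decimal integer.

55952

`timestamp` follows `magic` (4 bytes), so it starts at byte offset 4 and occupies 2 bytes.
Bytes at offsets 4..5: DA 90.
Big-endian stores the most-significant byte at the lowest address.
The bytes are already most-significant first: 0xDA90.
0xDA90 = 55952.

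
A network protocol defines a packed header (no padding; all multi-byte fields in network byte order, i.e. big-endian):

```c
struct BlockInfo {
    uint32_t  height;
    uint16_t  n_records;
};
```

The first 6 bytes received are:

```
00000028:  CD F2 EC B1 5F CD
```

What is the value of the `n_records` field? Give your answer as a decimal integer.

`n_records` follows `height` (4 bytes), so it starts at byte offset 4 and occupies 2 bytes.
Bytes at offsets 4..5: 5F CD.
Big-endian stores the most-significant byte at the lowest address.
The bytes are already most-significant first: 0x5FCD.
0x5FCD = 24525.

24525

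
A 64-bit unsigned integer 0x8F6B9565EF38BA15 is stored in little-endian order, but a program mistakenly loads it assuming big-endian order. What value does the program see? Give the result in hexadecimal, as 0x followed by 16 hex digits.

0x15BA38EF65956B8F

Stored little-endian, the bytes at ascending addresses are 15 BA 38 EF 65 95 6B 8F.
Read back as big-endian, the last byte is least significant, giving 0x15BA38EF65956B8F.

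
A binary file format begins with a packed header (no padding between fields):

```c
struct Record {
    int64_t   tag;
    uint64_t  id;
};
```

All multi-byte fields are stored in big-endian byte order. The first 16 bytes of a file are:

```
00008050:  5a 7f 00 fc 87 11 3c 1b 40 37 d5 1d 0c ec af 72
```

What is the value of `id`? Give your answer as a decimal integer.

`id` follows `tag` (8 bytes), so it starts at byte offset 8 and occupies 8 bytes.
Bytes at offsets 8..15: 40 37 D5 1D 0C EC AF 72.
Big-endian stores the most-significant byte at the lowest address.
The bytes are already most-significant first: 0x4037D51D0CECAF72.
0x4037D51D0CECAF72 = 4627401462894079858.

4627401462894079858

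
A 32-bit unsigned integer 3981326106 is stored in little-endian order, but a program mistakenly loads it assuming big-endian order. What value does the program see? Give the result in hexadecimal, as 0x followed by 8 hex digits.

3981326106 in 32-bit hexadecimal is 0xED4E371A.
Stored little-endian, the bytes at ascending addresses are 1A 37 4E ED.
Read back as big-endian, the last byte is least significant, giving 0x1A374EED.

0x1A374EED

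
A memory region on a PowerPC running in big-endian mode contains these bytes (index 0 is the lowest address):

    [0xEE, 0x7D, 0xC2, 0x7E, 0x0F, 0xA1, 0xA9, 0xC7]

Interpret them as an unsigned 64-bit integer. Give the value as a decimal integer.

17185105599799601607

In big-endian order the high byte comes first in memory.
The bytes are already most-significant first: 0xEE7DC27E0FA1A9C7.
0xEE7DC27E0FA1A9C7 = 17185105599799601607.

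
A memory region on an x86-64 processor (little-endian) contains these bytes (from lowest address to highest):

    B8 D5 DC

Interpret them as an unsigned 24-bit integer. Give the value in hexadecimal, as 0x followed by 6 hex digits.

0xDCD5B8

Little-endian: lowest address holds the least-significant byte.
Reassemble most-significant byte first: DC D5 B8 → 0xDCD5B8.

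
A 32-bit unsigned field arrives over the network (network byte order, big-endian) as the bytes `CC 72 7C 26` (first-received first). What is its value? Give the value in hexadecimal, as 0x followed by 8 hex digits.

In big-endian order the high byte comes first in memory.
The bytes are already most-significant first: 0xCC727C26.

0xCC727C26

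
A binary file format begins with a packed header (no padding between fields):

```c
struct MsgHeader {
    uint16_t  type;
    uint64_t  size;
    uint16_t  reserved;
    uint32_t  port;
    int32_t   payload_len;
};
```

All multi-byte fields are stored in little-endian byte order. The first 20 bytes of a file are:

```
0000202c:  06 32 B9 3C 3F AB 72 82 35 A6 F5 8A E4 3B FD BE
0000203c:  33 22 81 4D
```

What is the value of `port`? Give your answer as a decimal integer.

`port` follows `type` (2 B), `size` (8 B), `reserved` (2 B), so it starts at offset 2 + 8 + 2 = 12 and occupies 4 bytes.
Bytes at offsets 12..15: E4 3B FD BE.
In little-endian order the low byte comes first in memory.
Reassemble most-significant byte first: BE FD 3B E4 → 0xBEFD3BE4.
0xBEFD3BE4 = 3204266980.

3204266980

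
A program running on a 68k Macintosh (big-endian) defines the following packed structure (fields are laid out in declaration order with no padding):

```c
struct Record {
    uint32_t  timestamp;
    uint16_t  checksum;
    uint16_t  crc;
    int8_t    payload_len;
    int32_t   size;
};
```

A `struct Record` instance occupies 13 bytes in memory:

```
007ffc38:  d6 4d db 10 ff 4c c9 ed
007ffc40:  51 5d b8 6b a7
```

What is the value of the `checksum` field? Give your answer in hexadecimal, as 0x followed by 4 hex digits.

`checksum` follows `timestamp` (4 bytes), so it starts at byte offset 4 and occupies 2 bytes.
Bytes at offsets 4..5: FF 4C.
Big-endian stores the most-significant byte at the lowest address.
The bytes are already most-significant first: 0xFF4C.

0xFF4C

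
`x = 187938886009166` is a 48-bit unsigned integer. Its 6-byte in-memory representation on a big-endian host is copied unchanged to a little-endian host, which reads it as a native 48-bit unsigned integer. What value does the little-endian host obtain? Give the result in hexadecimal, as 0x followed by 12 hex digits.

187938886009166 in 48-bit hexadecimal is 0xAAEDEE8A414E.
Stored big-endian, the bytes at ascending addresses are AA ED EE 8A 41 4E.
Read back as little-endian, the first byte is least significant, giving 0x4E418AEEEDAA.

0x4E418AEEEDAA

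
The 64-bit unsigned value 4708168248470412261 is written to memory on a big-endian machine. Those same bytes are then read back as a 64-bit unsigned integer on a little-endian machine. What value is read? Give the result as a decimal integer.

16509029343197288001

4708168248470412261 in 64-bit hexadecimal is 0x4156C613B8DA1BE5.
Stored big-endian, the bytes at ascending addresses are 41 56 C6 13 B8 DA 1B E5.
Read back as little-endian, the first byte is least significant, giving 0xE51BDAB813C65641.
0xE51BDAB813C65641 = 16509029343197288001.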